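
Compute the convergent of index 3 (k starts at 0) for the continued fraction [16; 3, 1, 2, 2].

179/11

Using pₖ = aₖpₖ₋₁ + pₖ₋₂, qₖ = aₖqₖ₋₁ + qₖ₋₂ (with p₋₁=1, p₋₂=0, q₋₁=0, q₋₂=1):
  k=0: a=16, p=16, q=1
  k=1: a=3, p=49, q=3
  k=2: a=1, p=65, q=4
  k=3: a=2, p=179, q=11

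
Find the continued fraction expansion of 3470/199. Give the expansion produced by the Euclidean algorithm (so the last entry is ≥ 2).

[17; 2, 3, 2, 12]

3470 = 17*199 + 87
199 = 2*87 + 25
87 = 3*25 + 12
25 = 2*12 + 1
12 = 12*1 + 0  (stop)
So 3470/199 = [17; 2, 3, 2, 12].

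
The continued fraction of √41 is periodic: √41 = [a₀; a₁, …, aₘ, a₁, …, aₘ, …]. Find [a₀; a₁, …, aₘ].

[6; 2, 2, 12]

a₀ = ⌊√41⌋ = 6.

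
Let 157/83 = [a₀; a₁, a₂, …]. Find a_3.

4

157 = 1·83 + 74   →  a_0 = 1
83 = 1·74 + 9   →  a_1 = 1
74 = 8·9 + 2   →  a_2 = 8
9 = 4·2 + 1   →  a_3 = 4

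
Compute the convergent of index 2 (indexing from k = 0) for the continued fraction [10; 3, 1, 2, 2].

41/4

Using pₖ = aₖpₖ₋₁ + pₖ₋₂, qₖ = aₖqₖ₋₁ + qₖ₋₂ (with p₋₁=1, p₋₂=0, q₋₁=0, q₋₂=1):
  k=0: a=10, p=10, q=1
  k=1: a=3, p=31, q=3
  k=2: a=1, p=41, q=4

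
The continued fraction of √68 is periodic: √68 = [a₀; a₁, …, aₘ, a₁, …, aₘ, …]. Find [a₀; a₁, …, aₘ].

[8; 4, 16]

a₀ = ⌊√68⌋ = 8.
With m₀=0, d₀=1 and mₖ₊₁ = dₖaₖ − mₖ, dₖ₊₁ = (n − mₖ₊₁²)/dₖ, aₖ₊₁ = ⌊(a₀+mₖ₊₁)/dₖ₊₁⌋:
  k=1: m=8, d=4, a=4
  k=2: m=8, d=1, a=16
d=1 and a=2a₀=16 at k=2, so the next step gives (m, d) = (8, 4) again — its k=1 value — and the period has length 2.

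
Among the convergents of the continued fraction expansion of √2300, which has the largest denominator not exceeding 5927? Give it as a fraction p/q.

√2300 = [47; 1, 22, 1, 94, …] (period length 4).
Convergents:
  p_0/q_0 = 47/1
  p_1/q_1 = 48/1
  p_2/q_2 = 1103/23
  p_3/q_3 = 1151/24
  p_4/q_4 = 109297/2279
  p_5/q_5 = 110448/2303
  p_6/q_6 = 2539153/52945
q_5 = 2303 ≤ 5927 < 52945 = q_6, so the answer is 110448/2303.

110448/2303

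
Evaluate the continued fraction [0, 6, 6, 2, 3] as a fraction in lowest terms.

Fold from the inside: start with 3/1.
  2 + 1/3 = 7/3
  6 + 3/7 = 45/7
  6 + 7/45 = 277/45
  0 + 45/277 = 45/277

45/277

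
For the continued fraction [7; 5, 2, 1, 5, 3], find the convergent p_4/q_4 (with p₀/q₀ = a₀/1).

Using pₖ = aₖpₖ₋₁ + pₖ₋₂, qₖ = aₖqₖ₋₁ + qₖ₋₂ (with p₋₁=1, p₋₂=0, q₋₁=0, q₋₂=1):
  k=0: a=7, p=7, q=1
  k=1: a=5, p=36, q=5
  k=2: a=2, p=79, q=11
  k=3: a=1, p=115, q=16
  k=4: a=5, p=654, q=91

654/91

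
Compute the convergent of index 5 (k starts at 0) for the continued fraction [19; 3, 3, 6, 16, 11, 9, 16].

217355/11261

Using pₖ = aₖpₖ₋₁ + pₖ₋₂, qₖ = aₖqₖ₋₁ + qₖ₋₂ (with p₋₁=1, p₋₂=0, q₋₁=0, q₋₂=1):
  k=0: a=19, p=19, q=1
  k=1: a=3, p=58, q=3
  k=2: a=3, p=193, q=10
  k=3: a=6, p=1216, q=63
  k=4: a=16, p=19649, q=1018
  k=5: a=11, p=217355, q=11261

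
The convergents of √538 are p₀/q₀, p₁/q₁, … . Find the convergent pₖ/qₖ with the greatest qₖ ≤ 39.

√538 = [23; 5, 7, 1, 1, 7, 5, 46, …] (period length 7).
Convergents:
  p_0/q_0 = 23/1
  p_1/q_1 = 116/5
  p_2/q_2 = 835/36
  p_3/q_3 = 951/41
q_2 = 36 ≤ 39 < 41 = q_3, so the answer is 835/36.

835/36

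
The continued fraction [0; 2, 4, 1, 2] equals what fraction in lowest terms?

14/31

Using pₖ = aₖpₖ₋₁ + pₖ₋₂ and qₖ = aₖqₖ₋₁ + qₖ₋₂:
  k=0: a=0, p=0, q=1
  k=1: a=2, p=1, q=2
  k=2: a=4, p=4, q=9
  k=3: a=1, p=5, q=11
  k=4: a=2, p=14, q=31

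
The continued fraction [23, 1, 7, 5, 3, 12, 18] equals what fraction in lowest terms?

696398/29165

Fold from the inside: start with 18/1.
  12 + 1/18 = 217/18
  3 + 18/217 = 669/217
  5 + 217/669 = 3562/669
  7 + 669/3562 = 25603/3562
  1 + 3562/25603 = 29165/25603
  23 + 25603/29165 = 696398/29165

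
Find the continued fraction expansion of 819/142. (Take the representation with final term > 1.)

819 = 5·142 + 109
142 = 1·109 + 33
109 = 3·33 + 10
33 = 3·10 + 3
10 = 3·3 + 1
3 = 3·1 + 0  (stop)
So 819/142 = [5; 1, 3, 3, 3, 3].

[5; 1, 3, 3, 3, 3]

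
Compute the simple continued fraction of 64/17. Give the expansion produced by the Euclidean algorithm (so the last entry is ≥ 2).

64 = 3*17 + 13
17 = 1*13 + 4
13 = 3*4 + 1
4 = 4*1 + 0  (stop)
So 64/17 = [3; 1, 3, 4].

[3; 1, 3, 4]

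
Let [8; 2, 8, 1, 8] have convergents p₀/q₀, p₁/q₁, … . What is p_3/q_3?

161/19

Using pₖ = aₖpₖ₋₁ + pₖ₋₂, qₖ = aₖqₖ₋₁ + qₖ₋₂ (with p₋₁=1, p₋₂=0, q₋₁=0, q₋₂=1):
  k=0: a=8, p=8, q=1
  k=1: a=2, p=17, q=2
  k=2: a=8, p=144, q=17
  k=3: a=1, p=161, q=19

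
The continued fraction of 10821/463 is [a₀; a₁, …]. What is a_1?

2

10821 = 23·463 + 172   →  a_0 = 23
463 = 2·172 + 119   →  a_1 = 2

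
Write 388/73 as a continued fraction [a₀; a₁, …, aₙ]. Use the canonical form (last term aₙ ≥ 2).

388 = 5×73 + 23
73 = 3×23 + 4
23 = 5×4 + 3
4 = 1×3 + 1
3 = 3×1 + 0  (stop)
So 388/73 = [5; 3, 5, 1, 3].

[5; 3, 5, 1, 3]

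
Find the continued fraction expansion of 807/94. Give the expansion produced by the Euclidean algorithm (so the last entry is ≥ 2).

807 = 8*94 + 55
94 = 1*55 + 39
55 = 1*39 + 16
39 = 2*16 + 7
16 = 2*7 + 2
7 = 3*2 + 1
2 = 2*1 + 0  (stop)
So 807/94 = [8; 1, 1, 2, 2, 3, 2].

[8; 1, 1, 2, 2, 3, 2]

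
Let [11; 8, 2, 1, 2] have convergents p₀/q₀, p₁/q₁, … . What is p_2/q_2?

Using pₖ = aₖpₖ₋₁ + pₖ₋₂, qₖ = aₖqₖ₋₁ + qₖ₋₂ (with p₋₁=1, p₋₂=0, q₋₁=0, q₋₂=1):
  k=0: a=11, p=11, q=1
  k=1: a=8, p=89, q=8
  k=2: a=2, p=189, q=17

189/17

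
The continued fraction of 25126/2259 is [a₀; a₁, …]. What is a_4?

25126 = 11·2259 + 277   →  a_0 = 11
2259 = 8·277 + 43   →  a_1 = 8
277 = 6·43 + 19   →  a_2 = 6
43 = 2·19 + 5   →  a_3 = 2
19 = 3·5 + 4   →  a_4 = 3

3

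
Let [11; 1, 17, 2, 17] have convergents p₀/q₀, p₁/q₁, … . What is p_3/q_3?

Using pₖ = aₖpₖ₋₁ + pₖ₋₂, qₖ = aₖqₖ₋₁ + qₖ₋₂ (with p₋₁=1, p₋₂=0, q₋₁=0, q₋₂=1):
  k=0: a=11, p=11, q=1
  k=1: a=1, p=12, q=1
  k=2: a=17, p=215, q=18
  k=3: a=2, p=442, q=37

442/37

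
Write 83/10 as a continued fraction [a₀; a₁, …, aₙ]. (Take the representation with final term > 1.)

[8; 3, 3]

83 = 8×10 + 3
10 = 3×3 + 1
3 = 3×1 + 0  (stop)
So 83/10 = [8; 3, 3].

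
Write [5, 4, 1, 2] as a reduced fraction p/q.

73/14

Fold from the inside: start with 2/1.
  1 + 1/2 = 3/2
  4 + 2/3 = 14/3
  5 + 3/14 = 73/14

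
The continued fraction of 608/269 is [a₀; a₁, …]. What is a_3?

5

608 = 2·269 + 70   →  a_0 = 2
269 = 3·70 + 59   →  a_1 = 3
70 = 1·59 + 11   →  a_2 = 1
59 = 5·11 + 4   →  a_3 = 5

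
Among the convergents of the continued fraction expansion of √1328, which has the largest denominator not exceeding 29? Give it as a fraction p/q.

√1328 = [36; 2, 3, 1, 3, 1, 3, 2, 72, …] (period length 8).
Convergents:
  p_0/q_0 = 36/1
  p_1/q_1 = 73/2
  p_2/q_2 = 255/7
  p_3/q_3 = 328/9
  p_4/q_4 = 1239/34
q_3 = 9 ≤ 29 < 34 = q_4, so the answer is 328/9.

328/9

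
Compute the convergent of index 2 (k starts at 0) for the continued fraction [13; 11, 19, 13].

2749/210

Using pₖ = aₖpₖ₋₁ + pₖ₋₂, qₖ = aₖqₖ₋₁ + qₖ₋₂ (with p₋₁=1, p₋₂=0, q₋₁=0, q₋₂=1):
  k=0: a=13, p=13, q=1
  k=1: a=11, p=144, q=11
  k=2: a=19, p=2749, q=210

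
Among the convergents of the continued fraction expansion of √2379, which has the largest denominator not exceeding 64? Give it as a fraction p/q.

1951/40

√2379 = [48; 1, 3, 2, 3, 1, 96, …] (period length 6).
Convergents:
  p_0/q_0 = 48/1
  p_1/q_1 = 49/1
  p_2/q_2 = 195/4
  p_3/q_3 = 439/9
  p_4/q_4 = 1512/31
  p_5/q_5 = 1951/40
  p_6/q_6 = 188808/3871
q_5 = 40 ≤ 64 < 3871 = q_6, so the answer is 1951/40.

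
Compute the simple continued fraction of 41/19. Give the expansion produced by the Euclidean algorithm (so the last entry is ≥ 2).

[2; 6, 3]

41 = 2·19 + 3
19 = 6·3 + 1
3 = 3·1 + 0  (stop)
So 41/19 = [2; 6, 3].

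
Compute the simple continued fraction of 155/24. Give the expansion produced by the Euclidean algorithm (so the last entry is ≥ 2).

155 = 6×24 + 11
24 = 2×11 + 2
11 = 5×2 + 1
2 = 2×1 + 0  (stop)
So 155/24 = [6; 2, 5, 2].

[6; 2, 5, 2]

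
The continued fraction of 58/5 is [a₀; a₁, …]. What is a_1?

1

58 = 11·5 + 3   →  a_0 = 11
5 = 1·3 + 2   →  a_1 = 1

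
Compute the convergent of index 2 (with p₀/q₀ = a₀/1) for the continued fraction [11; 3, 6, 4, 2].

215/19

Using pₖ = aₖpₖ₋₁ + pₖ₋₂, qₖ = aₖqₖ₋₁ + qₖ₋₂ (with p₋₁=1, p₋₂=0, q₋₁=0, q₋₂=1):
  k=0: a=11, p=11, q=1
  k=1: a=3, p=34, q=3
  k=2: a=6, p=215, q=19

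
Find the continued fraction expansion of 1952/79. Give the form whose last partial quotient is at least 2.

[24; 1, 2, 2, 3, 3]

1952 = 24·79 + 56
79 = 1·56 + 23
56 = 2·23 + 10
23 = 2·10 + 3
10 = 3·3 + 1
3 = 3·1 + 0  (stop)
So 1952/79 = [24; 1, 2, 2, 3, 3].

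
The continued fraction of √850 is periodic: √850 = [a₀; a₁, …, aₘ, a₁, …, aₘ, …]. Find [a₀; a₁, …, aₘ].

a₀ = ⌊√850⌋ = 29.
With m₀=0, d₀=1 and mₖ₊₁ = dₖaₖ − mₖ, dₖ₊₁ = (n − mₖ₊₁²)/dₖ, aₖ₊₁ = ⌊(a₀+mₖ₊₁)/dₖ₊₁⌋:
  k=1: m=29, d=9, a=6
  k=2: m=25, d=25, a=2
  k=3: m=25, d=9, a=6
  k=4: m=29, d=1, a=58
d=1 and a=2a₀=58 at k=4, so the next step gives (m, d) = (29, 9) again — its k=1 value — and the period has length 4.

[29; 6, 2, 6, 58]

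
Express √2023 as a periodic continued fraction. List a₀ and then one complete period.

a₀ = ⌊√2023⌋ = 44.
With m₀=0, d₀=1 and mₖ₊₁ = dₖaₖ − mₖ, dₖ₊₁ = (n − mₖ₊₁²)/dₖ, aₖ₊₁ = ⌊(a₀+mₖ₊₁)/dₖ₊₁⌋:
  k=1: m=44, d=87, a=1
  k=2: m=43, d=2, a=43
  k=3: m=43, d=87, a=1
  k=4: m=44, d=1, a=88
d=1 and a=2a₀=88 at k=4, so the next step gives (m, d) = (44, 87) again — its k=1 value — and the period has length 4.

[44; 1, 43, 1, 88]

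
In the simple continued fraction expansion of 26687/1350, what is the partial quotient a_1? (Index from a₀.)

1

26687 = 19·1350 + 1037   →  a_0 = 19
1350 = 1·1037 + 313   →  a_1 = 1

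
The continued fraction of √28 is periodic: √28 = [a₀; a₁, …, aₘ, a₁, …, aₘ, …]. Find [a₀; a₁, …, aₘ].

[5; 3, 2, 3, 10]

a₀ = ⌊√28⌋ = 5.
With m₀=0, d₀=1 and mₖ₊₁ = dₖaₖ − mₖ, dₖ₊₁ = (n − mₖ₊₁²)/dₖ, aₖ₊₁ = ⌊(a₀+mₖ₊₁)/dₖ₊₁⌋:
  k=1: m=5, d=3, a=3
  k=2: m=4, d=4, a=2
  k=3: m=4, d=3, a=3
  k=4: m=5, d=1, a=10
d=1 and a=2a₀=10 at k=4, so the next step gives (m, d) = (5, 3) again — its k=1 value — and the period has length 4.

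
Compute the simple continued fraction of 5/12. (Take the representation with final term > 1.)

5 = 0×12 + 5
12 = 2×5 + 2
5 = 2×2 + 1
2 = 2×1 + 0  (stop)
So 5/12 = [0; 2, 2, 2].

[0; 2, 2, 2]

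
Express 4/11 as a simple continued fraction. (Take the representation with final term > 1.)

4 = 0*11 + 4
11 = 2*4 + 3
4 = 1*3 + 1
3 = 3*1 + 0  (stop)
So 4/11 = [0; 2, 1, 3].

[0; 2, 1, 3]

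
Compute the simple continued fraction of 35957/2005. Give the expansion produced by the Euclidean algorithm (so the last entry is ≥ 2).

[17; 1, 14, 13, 3, 3]

35957 = 17×2005 + 1872
2005 = 1×1872 + 133
1872 = 14×133 + 10
133 = 13×10 + 3
10 = 3×3 + 1
3 = 3×1 + 0  (stop)
So 35957/2005 = [17; 1, 14, 13, 3, 3].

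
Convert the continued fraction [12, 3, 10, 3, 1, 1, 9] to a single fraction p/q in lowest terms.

Using pₖ = aₖpₖ₋₁ + pₖ₋₂ and qₖ = aₖqₖ₋₁ + qₖ₋₂:
  k=0: a=12, p=12, q=1
  k=1: a=3, p=37, q=3
  k=2: a=10, p=382, q=31
  k=3: a=3, p=1183, q=96
  k=4: a=1, p=1565, q=127
  k=5: a=1, p=2748, q=223
  k=6: a=9, p=26297, q=2134

26297/2134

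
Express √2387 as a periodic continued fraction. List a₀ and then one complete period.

a₀ = ⌊√2387⌋ = 48.
With m₀=0, d₀=1 and mₖ₊₁ = dₖaₖ − mₖ, dₖ₊₁ = (n − mₖ₊₁²)/dₖ, aₖ₊₁ = ⌊(a₀+mₖ₊₁)/dₖ₊₁⌋:
  k=1: m=48, d=83, a=1
  k=2: m=35, d=14, a=5
  k=3: m=35, d=83, a=1
  k=4: m=48, d=1, a=96
d=1 and a=2a₀=96 at k=4, so the next step gives (m, d) = (48, 83) again — its k=1 value — and the period has length 4.

[48; 1, 5, 1, 96]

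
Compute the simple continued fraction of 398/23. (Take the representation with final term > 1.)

[17; 3, 3, 2]

398 = 17*23 + 7
23 = 3*7 + 2
7 = 3*2 + 1
2 = 2*1 + 0  (stop)
So 398/23 = [17; 3, 3, 2].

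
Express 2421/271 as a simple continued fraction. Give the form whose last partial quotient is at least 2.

[8; 1, 14, 18]

2421 = 8×271 + 253
271 = 1×253 + 18
253 = 14×18 + 1
18 = 18×1 + 0  (stop)
So 2421/271 = [8; 1, 14, 18].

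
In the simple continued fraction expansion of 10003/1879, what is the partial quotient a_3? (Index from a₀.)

10003 = 5·1879 + 608   →  a_0 = 5
1879 = 3·608 + 55   →  a_1 = 3
608 = 11·55 + 3   →  a_2 = 11
55 = 18·3 + 1   →  a_3 = 18

18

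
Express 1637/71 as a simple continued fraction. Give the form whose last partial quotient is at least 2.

[23; 17, 1, 3]

1637 = 23×71 + 4
71 = 17×4 + 3
4 = 1×3 + 1
3 = 3×1 + 0  (stop)
So 1637/71 = [23; 17, 1, 3].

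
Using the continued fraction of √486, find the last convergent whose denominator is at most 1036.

21362/969

√486 = [22; 22, 44, …] (period length 2).
Convergents:
  p_0/q_0 = 22/1
  p_1/q_1 = 485/22
  p_2/q_2 = 21362/969
  p_3/q_3 = 470449/21340
q_2 = 969 ≤ 1036 < 21340 = q_3, so the answer is 21362/969.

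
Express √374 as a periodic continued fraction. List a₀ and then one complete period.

[19; 2, 1, 18, 1, 2, 38]

a₀ = ⌊√374⌋ = 19.
With m₀=0, d₀=1 and mₖ₊₁ = dₖaₖ − mₖ, dₖ₊₁ = (n − mₖ₊₁²)/dₖ, aₖ₊₁ = ⌊(a₀+mₖ₊₁)/dₖ₊₁⌋:
  k=1: m=19, d=13, a=2
  k=2: m=7, d=25, a=1
  k=3: m=18, d=2, a=18
  k=4: m=18, d=25, a=1
  k=5: m=7, d=13, a=2
  k=6: m=19, d=1, a=38
d=1 and a=2a₀=38 at k=6, so the next step gives (m, d) = (19, 13) again — its k=1 value — and the period has length 6.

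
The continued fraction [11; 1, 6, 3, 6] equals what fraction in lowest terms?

1649/139

Fold from the inside: start with 6/1.
  3 + 1/6 = 19/6
  6 + 6/19 = 120/19
  1 + 19/120 = 139/120
  11 + 120/139 = 1649/139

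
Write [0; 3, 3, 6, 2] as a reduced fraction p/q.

Fold from the inside: start with 2/1.
  6 + 1/2 = 13/2
  3 + 2/13 = 41/13
  3 + 13/41 = 136/41
  0 + 41/136 = 41/136

41/136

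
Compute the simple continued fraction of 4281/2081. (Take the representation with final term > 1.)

4281 = 2*2081 + 119
2081 = 17*119 + 58
119 = 2*58 + 3
58 = 19*3 + 1
3 = 3*1 + 0  (stop)
So 4281/2081 = [2; 17, 2, 19, 3].

[2; 17, 2, 19, 3]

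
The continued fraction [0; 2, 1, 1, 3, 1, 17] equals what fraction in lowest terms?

160/409

Using pₖ = aₖpₖ₋₁ + pₖ₋₂ and qₖ = aₖqₖ₋₁ + qₖ₋₂:
  k=0: a=0, p=0, q=1
  k=1: a=2, p=1, q=2
  k=2: a=1, p=1, q=3
  k=3: a=1, p=2, q=5
  k=4: a=3, p=7, q=18
  k=5: a=1, p=9, q=23
  k=6: a=17, p=160, q=409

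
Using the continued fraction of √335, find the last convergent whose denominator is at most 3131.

21927/1198

√335 = [18; 3, 3, 3, 36, …] (period length 4).
Convergents:
  p_0/q_0 = 18/1
  p_1/q_1 = 55/3
  p_2/q_2 = 183/10
  p_3/q_3 = 604/33
  p_4/q_4 = 21927/1198
  p_5/q_5 = 66385/3627
q_4 = 1198 ≤ 3131 < 3627 = q_5, so the answer is 21927/1198.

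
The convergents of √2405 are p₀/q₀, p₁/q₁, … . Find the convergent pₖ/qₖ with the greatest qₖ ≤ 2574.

√2405 = [49; 24, 1, 1, 24, 98, …] (period length 5).
Convergents:
  p_0/q_0 = 49/1
  p_1/q_1 = 1177/24
  p_2/q_2 = 1226/25
  p_3/q_3 = 2403/49
  p_4/q_4 = 58898/1201
  p_5/q_5 = 5774407/117747
q_4 = 1201 ≤ 2574 < 117747 = q_5, so the answer is 58898/1201.

58898/1201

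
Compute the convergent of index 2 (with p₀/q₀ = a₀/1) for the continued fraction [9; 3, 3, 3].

93/10

Using pₖ = aₖpₖ₋₁ + pₖ₋₂, qₖ = aₖqₖ₋₁ + qₖ₋₂ (with p₋₁=1, p₋₂=0, q₋₁=0, q₋₂=1):
  k=0: a=9, p=9, q=1
  k=1: a=3, p=28, q=3
  k=2: a=3, p=93, q=10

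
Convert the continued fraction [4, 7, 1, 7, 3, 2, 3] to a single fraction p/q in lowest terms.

Using pₖ = aₖpₖ₋₁ + pₖ₋₂ and qₖ = aₖqₖ₋₁ + qₖ₋₂:
  k=0: a=4, p=4, q=1
  k=1: a=7, p=29, q=7
  k=2: a=1, p=33, q=8
  k=3: a=7, p=260, q=63
  k=4: a=3, p=813, q=197
  k=5: a=2, p=1886, q=457
  k=6: a=3, p=6471, q=1568

6471/1568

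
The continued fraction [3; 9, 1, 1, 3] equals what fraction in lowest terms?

208/67

Fold from the inside: start with 3/1.
  1 + 1/3 = 4/3
  1 + 3/4 = 7/4
  9 + 4/7 = 67/7
  3 + 7/67 = 208/67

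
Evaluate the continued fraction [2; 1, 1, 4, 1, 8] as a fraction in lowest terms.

247/97

Using pₖ = aₖpₖ₋₁ + pₖ₋₂ and qₖ = aₖqₖ₋₁ + qₖ₋₂:
  k=0: a=2, p=2, q=1
  k=1: a=1, p=3, q=1
  k=2: a=1, p=5, q=2
  k=3: a=4, p=23, q=9
  k=4: a=1, p=28, q=11
  k=5: a=8, p=247, q=97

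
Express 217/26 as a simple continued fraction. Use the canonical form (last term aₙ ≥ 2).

217 = 8*26 + 9
26 = 2*9 + 8
9 = 1*8 + 1
8 = 8*1 + 0  (stop)
So 217/26 = [8; 2, 1, 8].

[8; 2, 1, 8]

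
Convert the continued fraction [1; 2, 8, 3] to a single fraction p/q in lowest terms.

Fold from the inside: start with 3/1.
  8 + 1/3 = 25/3
  2 + 3/25 = 53/25
  1 + 25/53 = 78/53

78/53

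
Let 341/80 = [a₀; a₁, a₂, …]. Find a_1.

3

341 = 4·80 + 21   →  a_0 = 4
80 = 3·21 + 17   →  a_1 = 3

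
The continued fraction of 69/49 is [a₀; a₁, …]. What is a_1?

69 = 1·49 + 20   →  a_0 = 1
49 = 2·20 + 9   →  a_1 = 2

2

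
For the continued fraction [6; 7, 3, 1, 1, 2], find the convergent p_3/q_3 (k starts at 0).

Using pₖ = aₖpₖ₋₁ + pₖ₋₂, qₖ = aₖqₖ₋₁ + qₖ₋₂ (with p₋₁=1, p₋₂=0, q₋₁=0, q₋₂=1):
  k=0: a=6, p=6, q=1
  k=1: a=7, p=43, q=7
  k=2: a=3, p=135, q=22
  k=3: a=1, p=178, q=29

178/29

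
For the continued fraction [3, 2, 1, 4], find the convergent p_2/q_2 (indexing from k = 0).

Using pₖ = aₖpₖ₋₁ + pₖ₋₂, qₖ = aₖqₖ₋₁ + qₖ₋₂ (with p₋₁=1, p₋₂=0, q₋₁=0, q₋₂=1):
  k=0: a=3, p=3, q=1
  k=1: a=2, p=7, q=2
  k=2: a=1, p=10, q=3

10/3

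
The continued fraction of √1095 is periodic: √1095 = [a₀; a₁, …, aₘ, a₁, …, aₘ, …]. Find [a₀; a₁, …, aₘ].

[33; 11, 66]

a₀ = ⌊√1095⌋ = 33.
With m₀=0, d₀=1 and mₖ₊₁ = dₖaₖ − mₖ, dₖ₊₁ = (n − mₖ₊₁²)/dₖ, aₖ₊₁ = ⌊(a₀+mₖ₊₁)/dₖ₊₁⌋:
  k=1: m=33, d=6, a=11
  k=2: m=33, d=1, a=66
d=1 and a=2a₀=66 at k=2, so the next step gives (m, d) = (33, 6) again — its k=1 value — and the period has length 2.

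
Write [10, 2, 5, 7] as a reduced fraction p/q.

826/79

Fold from the inside: start with 7/1.
  5 + 1/7 = 36/7
  2 + 7/36 = 79/36
  10 + 36/79 = 826/79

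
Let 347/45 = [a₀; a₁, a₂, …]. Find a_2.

2

347 = 7·45 + 32   →  a_0 = 7
45 = 1·32 + 13   →  a_1 = 1
32 = 2·13 + 6   →  a_2 = 2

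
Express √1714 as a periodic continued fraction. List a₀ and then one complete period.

[41; 2, 2, 82]

a₀ = ⌊√1714⌋ = 41.
With m₀=0, d₀=1 and mₖ₊₁ = dₖaₖ − mₖ, dₖ₊₁ = (n − mₖ₊₁²)/dₖ, aₖ₊₁ = ⌊(a₀+mₖ₊₁)/dₖ₊₁⌋:
  k=1: m=41, d=33, a=2
  k=2: m=25, d=33, a=2
  k=3: m=41, d=1, a=82
d=1 and a=2a₀=82 at k=3, so the next step gives (m, d) = (41, 33) again — its k=1 value — and the period has length 3.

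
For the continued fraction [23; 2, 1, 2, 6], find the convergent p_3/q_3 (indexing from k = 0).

Using pₖ = aₖpₖ₋₁ + pₖ₋₂, qₖ = aₖqₖ₋₁ + qₖ₋₂ (with p₋₁=1, p₋₂=0, q₋₁=0, q₋₂=1):
  k=0: a=23, p=23, q=1
  k=1: a=2, p=47, q=2
  k=2: a=1, p=70, q=3
  k=3: a=2, p=187, q=8

187/8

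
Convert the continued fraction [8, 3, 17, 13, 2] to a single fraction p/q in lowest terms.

Fold from the inside: start with 2/1.
  13 + 1/2 = 27/2
  17 + 2/27 = 461/27
  3 + 27/461 = 1410/461
  8 + 461/1410 = 11741/1410

11741/1410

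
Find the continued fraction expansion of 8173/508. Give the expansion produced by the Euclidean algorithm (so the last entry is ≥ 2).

8173 = 16·508 + 45
508 = 11·45 + 13
45 = 3·13 + 6
13 = 2·6 + 1
6 = 6·1 + 0  (stop)
So 8173/508 = [16; 11, 3, 2, 6].

[16; 11, 3, 2, 6]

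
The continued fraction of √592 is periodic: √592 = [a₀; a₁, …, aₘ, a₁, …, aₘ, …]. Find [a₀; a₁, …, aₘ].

[24; 3, 48]

a₀ = ⌊√592⌋ = 24.
With m₀=0, d₀=1 and mₖ₊₁ = dₖaₖ − mₖ, dₖ₊₁ = (n − mₖ₊₁²)/dₖ, aₖ₊₁ = ⌊(a₀+mₖ₊₁)/dₖ₊₁⌋:
  k=1: m=24, d=16, a=3
  k=2: m=24, d=1, a=48
d=1 and a=2a₀=48 at k=2, so the next step gives (m, d) = (24, 16) again — its k=1 value — and the period has length 2.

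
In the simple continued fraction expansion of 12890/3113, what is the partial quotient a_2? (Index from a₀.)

12890 = 4·3113 + 438   →  a_0 = 4
3113 = 7·438 + 47   →  a_1 = 7
438 = 9·47 + 15   →  a_2 = 9

9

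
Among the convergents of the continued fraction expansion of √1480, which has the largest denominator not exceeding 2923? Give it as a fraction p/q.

√1480 = [38; 2, 8, 19, 8, 2, 76, …] (period length 6).
Convergents:
  p_0/q_0 = 38/1
  p_1/q_1 = 77/2
  p_2/q_2 = 654/17
  p_3/q_3 = 12503/325
  p_4/q_4 = 100678/2617
  p_5/q_5 = 213859/5559
q_4 = 2617 ≤ 2923 < 5559 = q_5, so the answer is 100678/2617.

100678/2617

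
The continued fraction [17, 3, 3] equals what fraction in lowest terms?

173/10

Fold from the inside: start with 3/1.
  3 + 1/3 = 10/3
  17 + 3/10 = 173/10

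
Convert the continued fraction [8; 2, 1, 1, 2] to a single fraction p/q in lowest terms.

Fold from the inside: start with 2/1.
  1 + 1/2 = 3/2
  1 + 2/3 = 5/3
  2 + 3/5 = 13/5
  8 + 5/13 = 109/13

109/13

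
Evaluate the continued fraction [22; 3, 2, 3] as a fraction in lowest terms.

Using pₖ = aₖpₖ₋₁ + pₖ₋₂ and qₖ = aₖqₖ₋₁ + qₖ₋₂:
  k=0: a=22, p=22, q=1
  k=1: a=3, p=67, q=3
  k=2: a=2, p=156, q=7
  k=3: a=3, p=535, q=24

535/24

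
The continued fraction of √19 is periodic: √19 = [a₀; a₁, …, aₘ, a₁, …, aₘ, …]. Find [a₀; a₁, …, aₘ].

a₀ = ⌊√19⌋ = 4.
With m₀=0, d₀=1 and mₖ₊₁ = dₖaₖ − mₖ, dₖ₊₁ = (n − mₖ₊₁²)/dₖ, aₖ₊₁ = ⌊(a₀+mₖ₊₁)/dₖ₊₁⌋:
  k=1: m=4, d=3, a=2
  k=2: m=2, d=5, a=1
  k=3: m=3, d=2, a=3
  k=4: m=3, d=5, a=1
  k=5: m=2, d=3, a=2
  k=6: m=4, d=1, a=8
d=1 and a=2a₀=8 at k=6, so the next step gives (m, d) = (4, 3) again — its k=1 value — and the period has length 6.

[4; 2, 1, 3, 1, 2, 8]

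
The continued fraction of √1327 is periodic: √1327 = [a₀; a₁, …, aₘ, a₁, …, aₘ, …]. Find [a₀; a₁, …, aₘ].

a₀ = ⌊√1327⌋ = 36.

[36; 2, 2, 1, 35, 1, 2, 2, 72]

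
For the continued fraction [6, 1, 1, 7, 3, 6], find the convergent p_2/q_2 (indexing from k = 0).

Using pₖ = aₖpₖ₋₁ + pₖ₋₂, qₖ = aₖqₖ₋₁ + qₖ₋₂ (with p₋₁=1, p₋₂=0, q₋₁=0, q₋₂=1):
  k=0: a=6, p=6, q=1
  k=1: a=1, p=7, q=1
  k=2: a=1, p=13, q=2

13/2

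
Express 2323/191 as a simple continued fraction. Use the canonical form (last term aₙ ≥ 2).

[12; 6, 6, 5]

2323 = 12·191 + 31
191 = 6·31 + 5
31 = 6·5 + 1
5 = 5·1 + 0  (stop)
So 2323/191 = [12; 6, 6, 5].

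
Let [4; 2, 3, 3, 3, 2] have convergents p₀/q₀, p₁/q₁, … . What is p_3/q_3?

Using pₖ = aₖpₖ₋₁ + pₖ₋₂, qₖ = aₖqₖ₋₁ + qₖ₋₂ (with p₋₁=1, p₋₂=0, q₋₁=0, q₋₂=1):
  k=0: a=4, p=4, q=1
  k=1: a=2, p=9, q=2
  k=2: a=3, p=31, q=7
  k=3: a=3, p=102, q=23

102/23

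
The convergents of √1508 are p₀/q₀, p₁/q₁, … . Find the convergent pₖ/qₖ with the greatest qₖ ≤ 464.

√1508 = [38; 1, 4, 1, 76, …] (period length 4).
Convergents:
  p_0/q_0 = 38/1
  p_1/q_1 = 39/1
  p_2/q_2 = 194/5
  p_3/q_3 = 233/6
  p_4/q_4 = 17902/461
  p_5/q_5 = 18135/467
q_4 = 461 ≤ 464 < 467 = q_5, so the answer is 17902/461.

17902/461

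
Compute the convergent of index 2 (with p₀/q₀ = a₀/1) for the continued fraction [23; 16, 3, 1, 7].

1130/49

Using pₖ = aₖpₖ₋₁ + pₖ₋₂, qₖ = aₖqₖ₋₁ + qₖ₋₂ (with p₋₁=1, p₋₂=0, q₋₁=0, q₋₂=1):
  k=0: a=23, p=23, q=1
  k=1: a=16, p=369, q=16
  k=2: a=3, p=1130, q=49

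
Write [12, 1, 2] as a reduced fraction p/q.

Using pₖ = aₖpₖ₋₁ + pₖ₋₂ and qₖ = aₖqₖ₋₁ + qₖ₋₂:
  k=0: a=12, p=12, q=1
  k=1: a=1, p=13, q=1
  k=2: a=2, p=38, q=3

38/3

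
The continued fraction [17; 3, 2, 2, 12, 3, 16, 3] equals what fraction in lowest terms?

561756/32483

Fold from the inside: start with 3/1.
  16 + 1/3 = 49/3
  3 + 3/49 = 150/49
  12 + 49/150 = 1849/150
  2 + 150/1849 = 3848/1849
  2 + 1849/3848 = 9545/3848
  3 + 3848/9545 = 32483/9545
  17 + 9545/32483 = 561756/32483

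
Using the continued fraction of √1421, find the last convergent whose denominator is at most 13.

√1421 = [37; 1, 2, 3, 2, 3, 2, 1, 74, …] (period length 8).
Convergents:
  p_0/q_0 = 37/1
  p_1/q_1 = 38/1
  p_2/q_2 = 113/3
  p_3/q_3 = 377/10
  p_4/q_4 = 867/23
q_3 = 10 ≤ 13 < 23 = q_4, so the answer is 377/10.

377/10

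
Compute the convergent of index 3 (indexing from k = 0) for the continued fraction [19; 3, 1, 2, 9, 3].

Using pₖ = aₖpₖ₋₁ + pₖ₋₂, qₖ = aₖqₖ₋₁ + qₖ₋₂ (with p₋₁=1, p₋₂=0, q₋₁=0, q₋₂=1):
  k=0: a=19, p=19, q=1
  k=1: a=3, p=58, q=3
  k=2: a=1, p=77, q=4
  k=3: a=2, p=212, q=11

212/11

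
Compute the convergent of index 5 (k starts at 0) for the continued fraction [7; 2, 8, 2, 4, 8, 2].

9893/1324

Using pₖ = aₖpₖ₋₁ + pₖ₋₂, qₖ = aₖqₖ₋₁ + qₖ₋₂ (with p₋₁=1, p₋₂=0, q₋₁=0, q₋₂=1):
  k=0: a=7, p=7, q=1
  k=1: a=2, p=15, q=2
  k=2: a=8, p=127, q=17
  k=3: a=2, p=269, q=36
  k=4: a=4, p=1203, q=161
  k=5: a=8, p=9893, q=1324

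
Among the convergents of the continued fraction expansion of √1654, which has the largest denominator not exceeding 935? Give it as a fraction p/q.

√1654 = [40; 1, 2, 40, 2, 1, 80, …] (period length 6).
Convergents:
  p_0/q_0 = 40/1
  p_1/q_1 = 41/1
  p_2/q_2 = 122/3
  p_3/q_3 = 4921/121
  p_4/q_4 = 9964/245
  p_5/q_5 = 14885/366
  p_6/q_6 = 1200764/29525
q_5 = 366 ≤ 935 < 29525 = q_6, so the answer is 14885/366.

14885/366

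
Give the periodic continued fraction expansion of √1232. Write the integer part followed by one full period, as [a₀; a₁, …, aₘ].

a₀ = ⌊√1232⌋ = 35.

[35; 10, 70]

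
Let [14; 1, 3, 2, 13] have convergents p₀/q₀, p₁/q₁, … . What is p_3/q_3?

133/9

Using pₖ = aₖpₖ₋₁ + pₖ₋₂, qₖ = aₖqₖ₋₁ + qₖ₋₂ (with p₋₁=1, p₋₂=0, q₋₁=0, q₋₂=1):
  k=0: a=14, p=14, q=1
  k=1: a=1, p=15, q=1
  k=2: a=3, p=59, q=4
  k=3: a=2, p=133, q=9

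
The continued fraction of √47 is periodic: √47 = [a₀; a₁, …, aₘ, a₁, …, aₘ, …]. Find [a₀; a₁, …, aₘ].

[6; 1, 5, 1, 12]

a₀ = ⌊√47⌋ = 6.
With m₀=0, d₀=1 and mₖ₊₁ = dₖaₖ − mₖ, dₖ₊₁ = (n − mₖ₊₁²)/dₖ, aₖ₊₁ = ⌊(a₀+mₖ₊₁)/dₖ₊₁⌋:
  k=1: m=6, d=11, a=1
  k=2: m=5, d=2, a=5
  k=3: m=5, d=11, a=1
  k=4: m=6, d=1, a=12
d=1 and a=2a₀=12 at k=4, so the next step gives (m, d) = (6, 11) again — its k=1 value — and the period has length 4.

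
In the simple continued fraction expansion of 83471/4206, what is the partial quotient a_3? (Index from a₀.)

2

83471 = 19·4206 + 3557   →  a_0 = 19
4206 = 1·3557 + 649   →  a_1 = 1
3557 = 5·649 + 312   →  a_2 = 5
649 = 2·312 + 25   →  a_3 = 2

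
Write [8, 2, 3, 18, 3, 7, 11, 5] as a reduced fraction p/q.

Fold from the inside: start with 5/1.
  11 + 1/5 = 56/5
  7 + 5/56 = 397/56
  3 + 56/397 = 1247/397
  18 + 397/1247 = 22843/1247
  3 + 1247/22843 = 69776/22843
  2 + 22843/69776 = 162395/69776
  8 + 69776/162395 = 1368936/162395

1368936/162395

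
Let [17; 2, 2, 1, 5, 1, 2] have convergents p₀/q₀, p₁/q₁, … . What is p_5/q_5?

Using pₖ = aₖpₖ₋₁ + pₖ₋₂, qₖ = aₖqₖ₋₁ + qₖ₋₂ (with p₋₁=1, p₋₂=0, q₋₁=0, q₋₂=1):
  k=0: a=17, p=17, q=1
  k=1: a=2, p=35, q=2
  k=2: a=2, p=87, q=5
  k=3: a=1, p=122, q=7
  k=4: a=5, p=697, q=40
  k=5: a=1, p=819, q=47

819/47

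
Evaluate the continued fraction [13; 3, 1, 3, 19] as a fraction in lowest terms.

3834/289

Using pₖ = aₖpₖ₋₁ + pₖ₋₂ and qₖ = aₖqₖ₋₁ + qₖ₋₂:
  k=0: a=13, p=13, q=1
  k=1: a=3, p=40, q=3
  k=2: a=1, p=53, q=4
  k=3: a=3, p=199, q=15
  k=4: a=19, p=3834, q=289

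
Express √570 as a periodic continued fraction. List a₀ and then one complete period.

[23; 1, 6, 1, 46]

a₀ = ⌊√570⌋ = 23.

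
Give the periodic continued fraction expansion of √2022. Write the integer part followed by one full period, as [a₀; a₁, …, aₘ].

a₀ = ⌊√2022⌋ = 44.
With m₀=0, d₀=1 and mₖ₊₁ = dₖaₖ − mₖ, dₖ₊₁ = (n − mₖ₊₁²)/dₖ, aₖ₊₁ = ⌊(a₀+mₖ₊₁)/dₖ₊₁⌋:
  k=1: m=44, d=86, a=1
  k=2: m=42, d=3, a=28
  k=3: m=42, d=86, a=1
  k=4: m=44, d=1, a=88
d=1 and a=2a₀=88 at k=4, so the next step gives (m, d) = (44, 86) again — its k=1 value — and the period has length 4.

[44; 1, 28, 1, 88]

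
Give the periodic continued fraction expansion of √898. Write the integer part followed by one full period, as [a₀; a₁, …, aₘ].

[29; 1, 28, 1, 58]

a₀ = ⌊√898⌋ = 29.
With m₀=0, d₀=1 and mₖ₊₁ = dₖaₖ − mₖ, dₖ₊₁ = (n − mₖ₊₁²)/dₖ, aₖ₊₁ = ⌊(a₀+mₖ₊₁)/dₖ₊₁⌋:
  k=1: m=29, d=57, a=1
  k=2: m=28, d=2, a=28
  k=3: m=28, d=57, a=1
  k=4: m=29, d=1, a=58
d=1 and a=2a₀=58 at k=4, so the next step gives (m, d) = (29, 57) again — its k=1 value — and the period has length 4.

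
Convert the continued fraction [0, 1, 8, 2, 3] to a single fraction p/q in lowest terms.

59/66

Using pₖ = aₖpₖ₋₁ + pₖ₋₂ and qₖ = aₖqₖ₋₁ + qₖ₋₂:
  k=0: a=0, p=0, q=1
  k=1: a=1, p=1, q=1
  k=2: a=8, p=8, q=9
  k=3: a=2, p=17, q=19
  k=4: a=3, p=59, q=66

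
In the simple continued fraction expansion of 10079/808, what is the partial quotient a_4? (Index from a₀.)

2

10079 = 12·808 + 383   →  a_0 = 12
808 = 2·383 + 42   →  a_1 = 2
383 = 9·42 + 5   →  a_2 = 9
42 = 8·5 + 2   →  a_3 = 8
5 = 2·2 + 1   →  a_4 = 2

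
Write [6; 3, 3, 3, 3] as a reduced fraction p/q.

Fold from the inside: start with 3/1.
  3 + 1/3 = 10/3
  3 + 3/10 = 33/10
  3 + 10/33 = 109/33
  6 + 33/109 = 687/109

687/109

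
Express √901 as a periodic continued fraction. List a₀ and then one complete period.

[30; 60]

a₀ = ⌊√901⌋ = 30.
With m₀=0, d₀=1 and mₖ₊₁ = dₖaₖ − mₖ, dₖ₊₁ = (n − mₖ₊₁²)/dₖ, aₖ₊₁ = ⌊(a₀+mₖ₊₁)/dₖ₊₁⌋:
  k=1: m=30, d=1, a=60
d=1 and a=2a₀=60 at k=1, so the next step gives (m, d) = (30, 1) again — its k=1 value — and the period has length 1.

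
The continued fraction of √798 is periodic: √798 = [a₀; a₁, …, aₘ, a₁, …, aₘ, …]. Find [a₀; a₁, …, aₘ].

[28; 4, 56]

a₀ = ⌊√798⌋ = 28.
With m₀=0, d₀=1 and mₖ₊₁ = dₖaₖ − mₖ, dₖ₊₁ = (n − mₖ₊₁²)/dₖ, aₖ₊₁ = ⌊(a₀+mₖ₊₁)/dₖ₊₁⌋:
  k=1: m=28, d=14, a=4
  k=2: m=28, d=1, a=56
d=1 and a=2a₀=56 at k=2, so the next step gives (m, d) = (28, 14) again — its k=1 value — and the period has length 2.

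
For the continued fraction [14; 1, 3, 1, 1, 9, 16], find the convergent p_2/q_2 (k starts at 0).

Using pₖ = aₖpₖ₋₁ + pₖ₋₂, qₖ = aₖqₖ₋₁ + qₖ₋₂ (with p₋₁=1, p₋₂=0, q₋₁=0, q₋₂=1):
  k=0: a=14, p=14, q=1
  k=1: a=1, p=15, q=1
  k=2: a=3, p=59, q=4

59/4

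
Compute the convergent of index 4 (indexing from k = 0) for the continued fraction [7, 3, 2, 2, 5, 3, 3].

Using pₖ = aₖpₖ₋₁ + pₖ₋₂, qₖ = aₖqₖ₋₁ + qₖ₋₂ (with p₋₁=1, p₋₂=0, q₋₁=0, q₋₂=1):
  k=0: a=7, p=7, q=1
  k=1: a=3, p=22, q=3
  k=2: a=2, p=51, q=7
  k=3: a=2, p=124, q=17
  k=4: a=5, p=671, q=92

671/92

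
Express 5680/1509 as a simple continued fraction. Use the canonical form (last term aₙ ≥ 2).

5680 = 3·1509 + 1153
1509 = 1·1153 + 356
1153 = 3·356 + 85
356 = 4·85 + 16
85 = 5·16 + 5
16 = 3·5 + 1
5 = 5·1 + 0  (stop)
So 5680/1509 = [3; 1, 3, 4, 5, 3, 5].

[3; 1, 3, 4, 5, 3, 5]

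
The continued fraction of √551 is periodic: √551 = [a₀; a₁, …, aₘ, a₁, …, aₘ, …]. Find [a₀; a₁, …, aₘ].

[23; 2, 8, 1, 8, 2, 46]

a₀ = ⌊√551⌋ = 23.
With m₀=0, d₀=1 and mₖ₊₁ = dₖaₖ − mₖ, dₖ₊₁ = (n − mₖ₊₁²)/dₖ, aₖ₊₁ = ⌊(a₀+mₖ₊₁)/dₖ₊₁⌋:
  k=1: m=23, d=22, a=2
  k=2: m=21, d=5, a=8
  k=3: m=19, d=38, a=1
  k=4: m=19, d=5, a=8
  k=5: m=21, d=22, a=2
  k=6: m=23, d=1, a=46
d=1 and a=2a₀=46 at k=6, so the next step gives (m, d) = (23, 22) again — its k=1 value — and the period has length 6.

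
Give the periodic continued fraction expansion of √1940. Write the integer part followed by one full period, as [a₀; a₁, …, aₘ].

a₀ = ⌊√1940⌋ = 44.
With m₀=0, d₀=1 and mₖ₊₁ = dₖaₖ − mₖ, dₖ₊₁ = (n − mₖ₊₁²)/dₖ, aₖ₊₁ = ⌊(a₀+mₖ₊₁)/dₖ₊₁⌋:
  k=1: m=44, d=4, a=22
  k=2: m=44, d=1, a=88
d=1 and a=2a₀=88 at k=2, so the next step gives (m, d) = (44, 4) again — its k=1 value — and the period has length 2.

[44; 22, 88]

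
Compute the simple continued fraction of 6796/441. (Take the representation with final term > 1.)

6796 = 15·441 + 181
441 = 2·181 + 79
181 = 2·79 + 23
79 = 3·23 + 10
23 = 2·10 + 3
10 = 3·3 + 1
3 = 3·1 + 0  (stop)
So 6796/441 = [15; 2, 2, 3, 2, 3, 3].

[15; 2, 2, 3, 2, 3, 3]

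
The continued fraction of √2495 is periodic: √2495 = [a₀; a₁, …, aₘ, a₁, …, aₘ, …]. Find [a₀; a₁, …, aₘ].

[49; 1, 18, 1, 98]

a₀ = ⌊√2495⌋ = 49.
With m₀=0, d₀=1 and mₖ₊₁ = dₖaₖ − mₖ, dₖ₊₁ = (n − mₖ₊₁²)/dₖ, aₖ₊₁ = ⌊(a₀+mₖ₊₁)/dₖ₊₁⌋:
  k=1: m=49, d=94, a=1
  k=2: m=45, d=5, a=18
  k=3: m=45, d=94, a=1
  k=4: m=49, d=1, a=98
d=1 and a=2a₀=98 at k=4, so the next step gives (m, d) = (49, 94) again — its k=1 value — and the period has length 4.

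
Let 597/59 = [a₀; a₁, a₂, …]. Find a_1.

597 = 10·59 + 7   →  a_0 = 10
59 = 8·7 + 3   →  a_1 = 8

8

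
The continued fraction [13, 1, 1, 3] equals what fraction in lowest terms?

Fold from the inside: start with 3/1.
  1 + 1/3 = 4/3
  1 + 3/4 = 7/4
  13 + 4/7 = 95/7

95/7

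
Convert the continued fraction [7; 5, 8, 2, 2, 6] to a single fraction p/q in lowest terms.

Fold from the inside: start with 6/1.
  2 + 1/6 = 13/6
  2 + 6/13 = 32/13
  8 + 13/32 = 269/32
  5 + 32/269 = 1377/269
  7 + 269/1377 = 9908/1377

9908/1377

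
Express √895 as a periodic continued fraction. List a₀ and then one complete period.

[29; 1, 10, 1, 58]

a₀ = ⌊√895⌋ = 29.
With m₀=0, d₀=1 and mₖ₊₁ = dₖaₖ − mₖ, dₖ₊₁ = (n − mₖ₊₁²)/dₖ, aₖ₊₁ = ⌊(a₀+mₖ₊₁)/dₖ₊₁⌋:
  k=1: m=29, d=54, a=1
  k=2: m=25, d=5, a=10
  k=3: m=25, d=54, a=1
  k=4: m=29, d=1, a=58
d=1 and a=2a₀=58 at k=4, so the next step gives (m, d) = (29, 54) again — its k=1 value — and the period has length 4.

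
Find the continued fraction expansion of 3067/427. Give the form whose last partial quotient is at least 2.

[7; 5, 2, 9, 4]

3067 = 7·427 + 78
427 = 5·78 + 37
78 = 2·37 + 4
37 = 9·4 + 1
4 = 4·1 + 0  (stop)
So 3067/427 = [7; 5, 2, 9, 4].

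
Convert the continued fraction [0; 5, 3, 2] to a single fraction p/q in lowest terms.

Using pₖ = aₖpₖ₋₁ + pₖ₋₂ and qₖ = aₖqₖ₋₁ + qₖ₋₂:
  k=0: a=0, p=0, q=1
  k=1: a=5, p=1, q=5
  k=2: a=3, p=3, q=16
  k=3: a=2, p=7, q=37

7/37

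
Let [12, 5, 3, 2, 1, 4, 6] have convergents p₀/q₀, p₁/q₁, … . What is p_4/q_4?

646/53

Using pₖ = aₖpₖ₋₁ + pₖ₋₂, qₖ = aₖqₖ₋₁ + qₖ₋₂ (with p₋₁=1, p₋₂=0, q₋₁=0, q₋₂=1):
  k=0: a=12, p=12, q=1
  k=1: a=5, p=61, q=5
  k=2: a=3, p=195, q=16
  k=3: a=2, p=451, q=37
  k=4: a=1, p=646, q=53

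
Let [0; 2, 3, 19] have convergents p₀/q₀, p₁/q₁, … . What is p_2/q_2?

Using pₖ = aₖpₖ₋₁ + pₖ₋₂, qₖ = aₖqₖ₋₁ + qₖ₋₂ (with p₋₁=1, p₋₂=0, q₋₁=0, q₋₂=1):
  k=0: a=0, p=0, q=1
  k=1: a=2, p=1, q=2
  k=2: a=3, p=3, q=7

3/7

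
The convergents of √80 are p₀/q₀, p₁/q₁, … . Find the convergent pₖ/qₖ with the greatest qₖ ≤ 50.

√80 = [8; 1, 16, …] (period length 2).
Convergents:
  p_0/q_0 = 8/1
  p_1/q_1 = 9/1
  p_2/q_2 = 152/17
  p_3/q_3 = 161/18
  p_4/q_4 = 2728/305
q_3 = 18 ≤ 50 < 305 = q_4, so the answer is 161/18.

161/18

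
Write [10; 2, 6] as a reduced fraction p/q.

136/13

Fold from the inside: start with 6/1.
  2 + 1/6 = 13/6
  10 + 6/13 = 136/13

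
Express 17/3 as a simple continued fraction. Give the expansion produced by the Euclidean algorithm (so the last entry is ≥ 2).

17 = 5·3 + 2
3 = 1·2 + 1
2 = 2·1 + 0  (stop)
So 17/3 = [5; 1, 2].

[5; 1, 2]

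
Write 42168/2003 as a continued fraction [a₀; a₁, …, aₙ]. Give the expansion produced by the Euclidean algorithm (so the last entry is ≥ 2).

42168 = 21*2003 + 105
2003 = 19*105 + 8
105 = 13*8 + 1
8 = 8*1 + 0  (stop)
So 42168/2003 = [21; 19, 13, 8].

[21; 19, 13, 8]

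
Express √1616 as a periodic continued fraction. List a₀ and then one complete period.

a₀ = ⌊√1616⌋ = 40.
With m₀=0, d₀=1 and mₖ₊₁ = dₖaₖ − mₖ, dₖ₊₁ = (n − mₖ₊₁²)/dₖ, aₖ₊₁ = ⌊(a₀+mₖ₊₁)/dₖ₊₁⌋:
  k=1: m=40, d=16, a=5
  k=2: m=40, d=1, a=80
d=1 and a=2a₀=80 at k=2, so the next step gives (m, d) = (40, 16) again — its k=1 value — and the period has length 2.

[40; 5, 80]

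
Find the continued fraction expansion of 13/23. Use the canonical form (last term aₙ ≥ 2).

[0; 1, 1, 3, 3]

13 = 0×23 + 13
23 = 1×13 + 10
13 = 1×10 + 3
10 = 3×3 + 1
3 = 3×1 + 0  (stop)
So 13/23 = [0; 1, 1, 3, 3].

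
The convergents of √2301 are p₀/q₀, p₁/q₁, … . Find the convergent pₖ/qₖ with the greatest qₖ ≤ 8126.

147312/3071

√2301 = [47; 1, 30, 1, 94, …] (period length 4).
Convergents:
  p_0/q_0 = 47/1
  p_1/q_1 = 48/1
  p_2/q_2 = 1487/31
  p_3/q_3 = 1535/32
  p_4/q_4 = 145777/3039
  p_5/q_5 = 147312/3071
  p_6/q_6 = 4565137/95169
q_5 = 3071 ≤ 8126 < 95169 = q_6, so the answer is 147312/3071.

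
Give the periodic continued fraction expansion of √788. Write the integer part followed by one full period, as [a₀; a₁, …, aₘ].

a₀ = ⌊√788⌋ = 28.
With m₀=0, d₀=1 and mₖ₊₁ = dₖaₖ − mₖ, dₖ₊₁ = (n − mₖ₊₁²)/dₖ, aₖ₊₁ = ⌊(a₀+mₖ₊₁)/dₖ₊₁⌋:
  k=1: m=28, d=4, a=14
  k=2: m=28, d=1, a=56
d=1 and a=2a₀=56 at k=2, so the next step gives (m, d) = (28, 4) again — its k=1 value — and the period has length 2.

[28; 14, 56]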